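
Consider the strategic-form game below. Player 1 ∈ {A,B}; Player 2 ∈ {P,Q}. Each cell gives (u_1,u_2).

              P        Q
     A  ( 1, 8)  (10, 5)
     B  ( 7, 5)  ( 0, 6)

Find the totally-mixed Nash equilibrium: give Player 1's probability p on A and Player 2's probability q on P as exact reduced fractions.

P1 indiff ⇒ q·1+(1-q)·10 = q·7+(1-q)·0 ⇒ q(-6) = (1-q)(-10) ⇒ q = 5/8
P2 indiff ⇒ p·8+(1-p)·5 = p·5+(1-p)·6 ⇒ p(3) = (1-p)(1) ⇒ p = 1/4

p=1/4, q=5/8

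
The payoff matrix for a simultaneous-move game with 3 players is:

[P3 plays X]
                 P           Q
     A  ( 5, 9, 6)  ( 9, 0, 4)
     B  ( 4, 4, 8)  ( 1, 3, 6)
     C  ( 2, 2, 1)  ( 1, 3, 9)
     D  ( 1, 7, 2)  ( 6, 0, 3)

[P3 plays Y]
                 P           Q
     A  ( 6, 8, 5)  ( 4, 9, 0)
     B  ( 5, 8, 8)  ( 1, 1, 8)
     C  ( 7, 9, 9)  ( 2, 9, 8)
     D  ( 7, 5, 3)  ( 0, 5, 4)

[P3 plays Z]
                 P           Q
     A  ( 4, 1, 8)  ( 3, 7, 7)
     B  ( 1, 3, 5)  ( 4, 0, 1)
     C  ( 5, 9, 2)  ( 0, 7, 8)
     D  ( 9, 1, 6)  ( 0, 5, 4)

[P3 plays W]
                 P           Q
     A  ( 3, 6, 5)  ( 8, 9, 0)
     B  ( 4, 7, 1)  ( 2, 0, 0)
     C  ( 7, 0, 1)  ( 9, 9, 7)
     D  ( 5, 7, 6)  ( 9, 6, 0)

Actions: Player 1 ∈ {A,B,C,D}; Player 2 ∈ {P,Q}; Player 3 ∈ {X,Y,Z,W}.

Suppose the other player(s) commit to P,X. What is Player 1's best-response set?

u_1(A vs P,X) = 5
u_1(B vs P,X) = 4
u_1(C vs P,X) = 2
u_1(D vs P,X) = 1
max payoff 5 at {A}

argmax u_1 = {A}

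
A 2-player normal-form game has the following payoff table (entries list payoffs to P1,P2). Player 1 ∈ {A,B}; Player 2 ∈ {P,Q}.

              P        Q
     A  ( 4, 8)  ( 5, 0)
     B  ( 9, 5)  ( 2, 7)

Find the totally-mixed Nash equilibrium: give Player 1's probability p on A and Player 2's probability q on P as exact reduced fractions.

P1 mixes 1/5 on A; P2 mixes 3/8 on P

P1 indiff ⇒ q·4+(1-q)·5 = q·9+(1-q)·2 ⇒ q(-5) = (1-q)(-3) ⇒ q = 3/8
P2 indiff ⇒ p·8+(1-p)·5 = p·0+(1-p)·7 ⇒ p(8) = (1-p)(2) ⇒ p = 1/5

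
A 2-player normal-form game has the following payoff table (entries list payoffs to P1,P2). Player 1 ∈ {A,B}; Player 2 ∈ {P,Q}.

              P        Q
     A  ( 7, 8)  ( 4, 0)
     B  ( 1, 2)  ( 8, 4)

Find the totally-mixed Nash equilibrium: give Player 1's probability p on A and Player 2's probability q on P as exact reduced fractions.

(p,q) = (1/5, 2/5)

P1 indiff ⇒ q·7+(1-q)·4 = q·1+(1-q)·8 ⇒ q(6) = (1-q)(4) ⇒ q = 2/5
P2 indiff ⇒ p·8+(1-p)·2 = p·0+(1-p)·4 ⇒ p(8) = (1-p)(2) ⇒ p = 1/5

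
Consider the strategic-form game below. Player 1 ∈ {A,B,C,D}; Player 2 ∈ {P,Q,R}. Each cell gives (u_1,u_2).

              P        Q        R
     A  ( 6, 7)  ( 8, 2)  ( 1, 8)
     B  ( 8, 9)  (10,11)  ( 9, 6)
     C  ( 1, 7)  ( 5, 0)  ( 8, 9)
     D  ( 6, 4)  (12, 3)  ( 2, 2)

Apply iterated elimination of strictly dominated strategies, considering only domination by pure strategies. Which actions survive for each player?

Survivors P1:{B,D} P2:{P,Q}

P1 drop A (B beats it: P:8>6 Q:10>8 R:9>1)
P1 drop C (B beats it: P:8>1 Q:10>5 R:9>8)
P2 drop R (P beats it: B:9>6 D:4>2)
P1→{B,D} P2→{P,Q}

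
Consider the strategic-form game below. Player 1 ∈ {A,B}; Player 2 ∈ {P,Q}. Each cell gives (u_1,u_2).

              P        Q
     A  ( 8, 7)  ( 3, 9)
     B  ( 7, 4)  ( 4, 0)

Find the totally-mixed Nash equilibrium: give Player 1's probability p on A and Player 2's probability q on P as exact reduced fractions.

P1 mixes 2/3 on A; P2 mixes 1/2 on P

P1 indiff ⇒ q·8+(1-q)·3 = q·7+(1-q)·4 ⇒ q(1) = (1-q)(1) ⇒ q = 1/2
P2 indiff ⇒ p·7+(1-p)·4 = p·9+(1-p)·0 ⇒ p(-2) = (1-p)(-4) ⇒ p = 2/3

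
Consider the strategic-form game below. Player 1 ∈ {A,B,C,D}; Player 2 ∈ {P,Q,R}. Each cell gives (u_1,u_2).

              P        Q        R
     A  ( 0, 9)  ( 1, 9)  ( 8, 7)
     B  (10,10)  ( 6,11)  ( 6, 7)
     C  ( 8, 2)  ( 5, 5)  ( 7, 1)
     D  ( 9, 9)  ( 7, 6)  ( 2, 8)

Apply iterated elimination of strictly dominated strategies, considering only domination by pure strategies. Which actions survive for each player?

IESDS → P1:{B,D} P2:{P,Q}

P2 drop R (P beats it: A:9>7 B:10>7 C:2>1 D:9>8)
P1 drop A (B beats it: P:10>0 Q:6>1)
P1 drop C (B beats it: P:10>8 Q:6>5)
P1→{B,D} P2→{P,Q}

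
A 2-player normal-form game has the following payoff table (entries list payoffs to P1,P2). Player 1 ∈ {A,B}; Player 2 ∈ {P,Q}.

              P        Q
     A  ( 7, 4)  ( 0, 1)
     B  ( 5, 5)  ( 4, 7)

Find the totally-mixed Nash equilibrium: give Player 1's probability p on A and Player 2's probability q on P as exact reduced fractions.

P1 indiff ⇒ q·7+(1-q)·0 = q·5+(1-q)·4 ⇒ q(2) = (1-q)(4) ⇒ q = 2/3
P2 indiff ⇒ p·4+(1-p)·5 = p·1+(1-p)·7 ⇒ p(3) = (1-p)(2) ⇒ p = 2/5

(p,q) = (2/5, 2/3)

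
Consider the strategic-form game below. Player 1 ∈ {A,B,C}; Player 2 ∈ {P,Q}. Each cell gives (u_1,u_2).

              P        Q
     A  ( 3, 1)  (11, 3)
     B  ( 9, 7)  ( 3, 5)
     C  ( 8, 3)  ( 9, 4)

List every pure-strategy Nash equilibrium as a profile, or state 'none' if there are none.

(A,P): not NE [P1→B gives 9>3; P2→Q gives 3>1]
(A,Q): NE
(B,P): NE
(B,Q): not NE [P1→A gives 11>3; P2→P gives 7>5]
(C,P): not NE [P1→B gives 9>8; P2→Q gives 4>3]
(C,Q): not NE [P1→A gives 11>9]

PSNE = {(A,Q), (B,P)}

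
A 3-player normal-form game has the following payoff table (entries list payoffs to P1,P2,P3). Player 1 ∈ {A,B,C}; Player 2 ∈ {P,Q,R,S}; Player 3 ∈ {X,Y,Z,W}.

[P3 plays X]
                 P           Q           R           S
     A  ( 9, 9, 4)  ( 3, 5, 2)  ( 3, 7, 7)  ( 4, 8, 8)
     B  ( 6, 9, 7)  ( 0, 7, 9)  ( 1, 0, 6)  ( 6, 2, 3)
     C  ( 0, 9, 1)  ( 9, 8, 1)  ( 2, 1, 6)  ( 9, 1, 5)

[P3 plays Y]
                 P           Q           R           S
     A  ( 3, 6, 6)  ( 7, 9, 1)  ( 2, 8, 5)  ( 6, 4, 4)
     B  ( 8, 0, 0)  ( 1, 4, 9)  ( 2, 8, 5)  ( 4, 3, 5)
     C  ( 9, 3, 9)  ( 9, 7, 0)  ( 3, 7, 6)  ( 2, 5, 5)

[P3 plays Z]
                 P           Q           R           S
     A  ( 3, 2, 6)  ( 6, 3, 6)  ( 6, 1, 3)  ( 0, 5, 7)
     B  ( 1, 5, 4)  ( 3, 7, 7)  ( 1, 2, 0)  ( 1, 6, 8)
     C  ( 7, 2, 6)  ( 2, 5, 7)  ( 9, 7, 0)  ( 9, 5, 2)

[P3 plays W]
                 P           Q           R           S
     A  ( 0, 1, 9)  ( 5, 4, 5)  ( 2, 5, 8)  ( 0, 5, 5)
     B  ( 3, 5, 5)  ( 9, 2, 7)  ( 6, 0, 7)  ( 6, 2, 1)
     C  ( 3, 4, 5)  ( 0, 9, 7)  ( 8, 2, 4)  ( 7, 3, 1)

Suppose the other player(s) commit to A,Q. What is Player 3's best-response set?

argmax u_3 = {Z}

u_3(X vs A,Q) = 2
u_3(Y vs A,Q) = 1
u_3(Z vs A,Q) = 6
u_3(W vs A,Q) = 5
max payoff 6 at {Z}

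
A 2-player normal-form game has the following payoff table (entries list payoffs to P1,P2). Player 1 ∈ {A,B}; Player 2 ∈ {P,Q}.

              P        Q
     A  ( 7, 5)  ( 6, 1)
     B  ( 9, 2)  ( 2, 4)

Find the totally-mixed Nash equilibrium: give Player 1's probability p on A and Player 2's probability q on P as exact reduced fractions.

p=1/3, q=2/3

P1 indiff ⇒ q·7+(1-q)·6 = q·9+(1-q)·2 ⇒ q(-2) = (1-q)(-4) ⇒ q = 2/3
P2 indiff ⇒ p·5+(1-p)·2 = p·1+(1-p)·4 ⇒ p(4) = (1-p)(2) ⇒ p = 1/3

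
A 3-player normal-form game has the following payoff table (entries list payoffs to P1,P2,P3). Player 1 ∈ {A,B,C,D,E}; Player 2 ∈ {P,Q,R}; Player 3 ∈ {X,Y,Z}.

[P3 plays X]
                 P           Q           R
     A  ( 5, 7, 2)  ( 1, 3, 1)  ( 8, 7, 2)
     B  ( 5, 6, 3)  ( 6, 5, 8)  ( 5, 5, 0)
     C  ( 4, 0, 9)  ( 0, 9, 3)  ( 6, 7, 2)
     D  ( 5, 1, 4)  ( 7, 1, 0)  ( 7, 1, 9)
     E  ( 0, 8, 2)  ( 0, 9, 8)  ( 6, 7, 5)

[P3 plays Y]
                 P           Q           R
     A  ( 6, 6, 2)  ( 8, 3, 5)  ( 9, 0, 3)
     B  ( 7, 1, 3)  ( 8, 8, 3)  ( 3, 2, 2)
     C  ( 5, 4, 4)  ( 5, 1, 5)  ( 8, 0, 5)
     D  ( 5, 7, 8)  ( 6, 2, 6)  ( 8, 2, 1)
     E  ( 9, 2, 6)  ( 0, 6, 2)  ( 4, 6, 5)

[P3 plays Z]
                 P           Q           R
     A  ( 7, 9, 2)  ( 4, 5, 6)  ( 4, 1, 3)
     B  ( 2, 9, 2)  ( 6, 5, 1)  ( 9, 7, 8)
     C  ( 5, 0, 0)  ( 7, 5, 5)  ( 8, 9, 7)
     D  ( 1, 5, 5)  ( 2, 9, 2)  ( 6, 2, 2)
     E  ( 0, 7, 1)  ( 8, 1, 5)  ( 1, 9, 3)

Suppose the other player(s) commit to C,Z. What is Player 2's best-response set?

u_2(P vs C,Z) = 0
u_2(Q vs C,Z) = 5
u_2(R vs C,Z) = 9
max payoff 9 at {R}

P2 best: {R}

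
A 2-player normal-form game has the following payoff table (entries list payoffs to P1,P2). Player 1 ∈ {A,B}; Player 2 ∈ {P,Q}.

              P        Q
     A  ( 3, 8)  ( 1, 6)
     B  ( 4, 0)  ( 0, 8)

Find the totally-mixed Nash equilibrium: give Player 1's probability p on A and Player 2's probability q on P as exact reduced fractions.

P1 indiff ⇒ q·3+(1-q)·1 = q·4+(1-q)·0 ⇒ q(-1) = (1-q)(-1) ⇒ q = 1/2
P2 indiff ⇒ p·8+(1-p)·0 = p·6+(1-p)·8 ⇒ p(2) = (1-p)(8) ⇒ p = 4/5

p=4/5, q=1/2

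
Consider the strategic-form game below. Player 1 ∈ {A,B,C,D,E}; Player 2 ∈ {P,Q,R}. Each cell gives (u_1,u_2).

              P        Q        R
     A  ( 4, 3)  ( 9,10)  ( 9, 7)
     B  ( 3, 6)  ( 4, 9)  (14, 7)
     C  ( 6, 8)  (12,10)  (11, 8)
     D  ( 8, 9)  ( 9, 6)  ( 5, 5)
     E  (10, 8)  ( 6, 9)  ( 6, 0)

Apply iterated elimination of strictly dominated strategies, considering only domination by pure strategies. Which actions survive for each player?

Survivors P1:{C,D,E} P2:{P,Q}

P1 drop A (C beats it: P:6>4 Q:12>9 R:11>9)
P2 drop R (Q beats it: B:9>7 C:10>8 D:6>5 E:9>0)
P1 drop B (C beats it: P:6>3 Q:12>4)
P1→{C,D,E} P2→{P,Q}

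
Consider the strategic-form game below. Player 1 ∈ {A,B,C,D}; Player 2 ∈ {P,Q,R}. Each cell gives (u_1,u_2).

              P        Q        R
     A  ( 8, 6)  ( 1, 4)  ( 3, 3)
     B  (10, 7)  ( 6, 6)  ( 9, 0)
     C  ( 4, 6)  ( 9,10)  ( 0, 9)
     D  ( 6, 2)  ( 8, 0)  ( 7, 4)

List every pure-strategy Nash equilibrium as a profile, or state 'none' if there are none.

(A,P): not NE [P1→B gives 10>8]
(A,Q): not NE [P1→C gives 9>1; P2→P gives 6>4]
(A,R): not NE [P1→B gives 9>3; P2→P gives 6>3]
(B,P): NE
(B,Q): not NE [P1→C gives 9>6; P2→P gives 7>6]
(B,R): not NE [P2→P gives 7>0]
(C,P): not NE [P1→B gives 10>4; P2→Q gives 10>6]
(C,Q): NE
(C,R): not NE [P1→B gives 9>0; P2→Q gives 10>9]
(D,P): not NE [P1→B gives 10>6; P2→R gives 4>2]
(D,Q): not NE [P1→C gives 9>8; P2→R gives 4>0]
(D,R): not NE [P1→B gives 9>7]

PSNE = {(B,P), (C,Q)}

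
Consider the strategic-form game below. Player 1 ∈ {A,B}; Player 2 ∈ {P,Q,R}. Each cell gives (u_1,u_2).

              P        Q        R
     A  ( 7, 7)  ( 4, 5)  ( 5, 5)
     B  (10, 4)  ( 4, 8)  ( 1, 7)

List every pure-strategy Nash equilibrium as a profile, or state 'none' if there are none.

(A,P): not NE [P1→B gives 10>7]
(A,Q): not NE [P2→P gives 7>5]
(A,R): not NE [P2→P gives 7>5]
(B,P): not NE [P2→Q gives 8>4]
(B,Q): NE
(B,R): not NE [P1→A gives 5>1; P2→Q gives 8>7]

Nash profiles: (B,Q)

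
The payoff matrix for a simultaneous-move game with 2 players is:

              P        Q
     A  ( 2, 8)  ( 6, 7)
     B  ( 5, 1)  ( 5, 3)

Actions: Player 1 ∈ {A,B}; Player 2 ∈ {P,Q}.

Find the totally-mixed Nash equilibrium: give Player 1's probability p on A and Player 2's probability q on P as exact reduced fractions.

P1 indiff ⇒ q·2+(1-q)·6 = q·5+(1-q)·5 ⇒ q(-3) = (1-q)(-1) ⇒ q = 1/4
P2 indiff ⇒ p·8+(1-p)·1 = p·7+(1-p)·3 ⇒ p(1) = (1-p)(2) ⇒ p = 2/3

P1 mixes 2/3 on A; P2 mixes 1/4 on P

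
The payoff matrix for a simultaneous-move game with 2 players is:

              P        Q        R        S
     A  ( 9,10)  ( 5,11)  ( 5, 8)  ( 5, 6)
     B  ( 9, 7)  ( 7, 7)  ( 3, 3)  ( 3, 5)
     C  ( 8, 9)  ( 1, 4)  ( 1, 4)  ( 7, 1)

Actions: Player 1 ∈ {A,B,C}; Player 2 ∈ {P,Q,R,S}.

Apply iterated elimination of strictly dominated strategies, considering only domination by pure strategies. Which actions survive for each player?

Remaining: P1:{A,B} P2:{P,Q}

P2 drop R (P beats it: A:10>8 B:7>3 C:9>4)
P2 drop S (P beats it: A:10>6 B:7>5 C:9>1)
P1 drop C (A beats it: P:9>8 Q:5>1)
P1→{A,B} P2→{P,Q}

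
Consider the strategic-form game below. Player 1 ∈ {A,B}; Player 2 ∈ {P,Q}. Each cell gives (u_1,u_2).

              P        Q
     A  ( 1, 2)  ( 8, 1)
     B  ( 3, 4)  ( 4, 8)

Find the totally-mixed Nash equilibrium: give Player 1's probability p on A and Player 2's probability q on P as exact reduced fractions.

P1 indiff ⇒ q·1+(1-q)·8 = q·3+(1-q)·4 ⇒ q(-2) = (1-q)(-4) ⇒ q = 2/3
P2 indiff ⇒ p·2+(1-p)·4 = p·1+(1-p)·8 ⇒ p(1) = (1-p)(4) ⇒ p = 4/5

P1 mixes 4/5 on A; P2 mixes 2/3 on P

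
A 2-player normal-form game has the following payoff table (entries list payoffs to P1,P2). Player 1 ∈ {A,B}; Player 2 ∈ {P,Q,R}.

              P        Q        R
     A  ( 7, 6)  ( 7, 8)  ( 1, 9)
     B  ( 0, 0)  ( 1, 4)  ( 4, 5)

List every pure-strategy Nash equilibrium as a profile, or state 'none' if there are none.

Nash profiles: (B,R)

(A,P): not NE [P2→R gives 9>6]
(A,Q): not NE [P2→R gives 9>8]
(A,R): not NE [P1→B gives 4>1]
(B,P): not NE [P1→A gives 7>0; P2→R gives 5>0]
(B,Q): not NE [P1→A gives 7>1; P2→R gives 5>4]
(B,R): NE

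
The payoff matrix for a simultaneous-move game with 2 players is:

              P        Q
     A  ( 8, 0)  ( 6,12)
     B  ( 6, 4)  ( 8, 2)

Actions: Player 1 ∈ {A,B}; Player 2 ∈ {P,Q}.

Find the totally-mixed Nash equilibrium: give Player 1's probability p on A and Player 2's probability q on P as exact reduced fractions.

P1 mixes 1/7 on A; P2 mixes 1/2 on P

P1 indiff ⇒ q·8+(1-q)·6 = q·6+(1-q)·8 ⇒ q(2) = (1-q)(2) ⇒ q = 1/2
P2 indiff ⇒ p·0+(1-p)·4 = p·12+(1-p)·2 ⇒ p(-12) = (1-p)(-2) ⇒ p = 1/7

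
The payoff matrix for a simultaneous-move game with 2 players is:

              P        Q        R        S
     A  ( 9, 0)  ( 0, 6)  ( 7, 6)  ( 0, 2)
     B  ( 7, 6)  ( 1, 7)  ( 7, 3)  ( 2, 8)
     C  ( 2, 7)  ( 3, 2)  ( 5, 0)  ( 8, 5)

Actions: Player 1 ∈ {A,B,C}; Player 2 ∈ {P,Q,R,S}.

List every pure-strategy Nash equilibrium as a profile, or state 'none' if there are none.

Nash profiles: (A,R)

(A,P): not NE [P2→R gives 6>0]
(A,Q): not NE [P1→C gives 3>0]
(A,R): NE
(A,S): not NE [P1→C gives 8>0; P2→R gives 6>2]
(B,P): not NE [P1→A gives 9>7; P2→S gives 8>6]
(B,Q): not NE [P1→C gives 3>1; P2→S gives 8>7]
(B,R): not NE [P2→S gives 8>3]
(B,S): not NE [P1→C gives 8>2]
(C,P): not NE [P1→A gives 9>2]
(C,Q): not NE [P2→P gives 7>2]
(C,R): not NE [P1→B gives 7>5; P2→P gives 7>0]
(C,S): not NE [P2→P gives 7>5]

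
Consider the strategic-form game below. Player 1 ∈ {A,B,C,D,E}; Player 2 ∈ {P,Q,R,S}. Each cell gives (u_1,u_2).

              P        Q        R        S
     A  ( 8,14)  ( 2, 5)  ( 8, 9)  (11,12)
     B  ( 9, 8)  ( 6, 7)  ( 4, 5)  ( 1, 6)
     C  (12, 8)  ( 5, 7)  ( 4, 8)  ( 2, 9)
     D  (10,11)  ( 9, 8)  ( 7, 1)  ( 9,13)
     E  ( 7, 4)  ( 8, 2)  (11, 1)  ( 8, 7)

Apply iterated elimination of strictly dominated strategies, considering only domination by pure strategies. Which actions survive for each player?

Remaining: P1:{A,C,D} P2:{P,S}

P1 drop B (D beats it: P:10>9 Q:9>6 R:7>4 S:9>1)
P2 drop Q (P beats it: A:14>5 C:8>7 D:11>8 E:4>2)
P2 drop R (S beats it: A:12>9 C:9>8 D:13>1 E:7>1)
P1 drop E (A beats it: P:8>7 S:11>8)
P1→{A,C,D} P2→{P,S}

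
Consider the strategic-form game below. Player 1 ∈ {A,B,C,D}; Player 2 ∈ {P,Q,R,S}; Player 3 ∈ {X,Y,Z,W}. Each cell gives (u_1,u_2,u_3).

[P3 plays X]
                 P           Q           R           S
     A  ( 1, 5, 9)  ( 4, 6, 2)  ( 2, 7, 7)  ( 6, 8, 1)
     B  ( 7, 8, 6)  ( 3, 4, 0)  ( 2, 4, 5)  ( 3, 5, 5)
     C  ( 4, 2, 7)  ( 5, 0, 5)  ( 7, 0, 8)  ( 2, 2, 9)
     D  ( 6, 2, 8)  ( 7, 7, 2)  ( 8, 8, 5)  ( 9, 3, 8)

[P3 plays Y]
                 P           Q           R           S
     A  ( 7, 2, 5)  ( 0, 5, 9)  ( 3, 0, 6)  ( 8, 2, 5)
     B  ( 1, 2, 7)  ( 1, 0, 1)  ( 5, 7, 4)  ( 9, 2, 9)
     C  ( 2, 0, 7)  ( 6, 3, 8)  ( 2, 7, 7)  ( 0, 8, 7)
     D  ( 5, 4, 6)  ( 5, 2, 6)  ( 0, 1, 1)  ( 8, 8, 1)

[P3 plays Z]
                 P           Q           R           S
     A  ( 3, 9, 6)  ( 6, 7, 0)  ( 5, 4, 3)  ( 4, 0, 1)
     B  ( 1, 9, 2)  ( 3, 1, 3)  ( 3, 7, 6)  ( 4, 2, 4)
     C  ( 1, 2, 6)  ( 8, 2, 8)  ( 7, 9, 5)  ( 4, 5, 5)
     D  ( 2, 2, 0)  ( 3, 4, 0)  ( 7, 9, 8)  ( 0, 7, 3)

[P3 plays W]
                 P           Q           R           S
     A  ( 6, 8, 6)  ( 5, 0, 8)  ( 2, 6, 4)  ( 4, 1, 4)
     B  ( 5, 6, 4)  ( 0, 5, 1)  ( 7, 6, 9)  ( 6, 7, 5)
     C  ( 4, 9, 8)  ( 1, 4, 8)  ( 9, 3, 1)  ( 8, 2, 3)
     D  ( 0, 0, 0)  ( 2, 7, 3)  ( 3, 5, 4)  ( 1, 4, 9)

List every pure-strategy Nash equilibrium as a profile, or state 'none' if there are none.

Nash profiles: (D,R,Z)

(A,P,X): not NE [P1→B gives 7>1; P2→S gives 8>5]
(A,P,Y): not NE [P2→Q gives 5>2; P3→X gives 9>5]
(A,P,Z): not NE [P3→X gives 9>6]
(A,P,W): not NE [P3→X gives 9>6]
(A,Q,X): not NE [P1→D gives 7>4; P2→S gives 8>6; P3→Y gives 9>2]
(A,Q,Y): not NE [P1→C gives 6>0]
(A,Q,Z): not NE [P1→C gives 8>6; P2→P gives 9>7; P3→Y gives 9>0]
(A,Q,W): not NE [P2→P gives 8>0; P3→Y gives 9>8]
(A,R,X): not NE [P1→D gives 8>2; P2→S gives 8>7]
(A,R,Y): not NE [P1→B gives 5>3; P2→Q gives 5>0; P3→X gives 7>6]
(A,R,Z): not NE [P1→D gives 7>5; P2→P gives 9>4; P3→X gives 7>3]
(A,R,W): not NE [P1→C gives 9>2; P2→P gives 8>6; P3→X gives 7>4]
(A,S,X): not NE [P1→D gives 9>6; P3→Y gives 5>1]
(A,S,Y): not NE [P1→B gives 9>8; P2→Q gives 5>2]
(A,S,Z): not NE [P2→P gives 9>0; P3→Y gives 5>1]
(A,S,W): not NE [P1→C gives 8>4; P2→P gives 8>1; P3→Y gives 5>4]
(B,P,X): not NE [P3→Y gives 7>6]
(B,P,Y): not NE [P1→A gives 7>1; P2→R gives 7>2]
(B,P,Z): not NE [P1→A gives 3>1; P3→Y gives 7>2]
(B,P,W): not NE [P1→A gives 6>5; P2→S gives 7>6; P3→Y gives 7>4]
(B,Q,X): not NE [P1→D gives 7>3; P2→P gives 8>4; P3→Z gives 3>0]
(B,Q,Y): not NE [P1→C gives 6>1; P2→R gives 7>0; P3→Z gives 3>1]
(B,Q,Z): not NE [P1→C gives 8>3; P2→P gives 9>1]
(B,Q,W): not NE [P1→A gives 5>0; P2→S gives 7>5; P3→Z gives 3>1]
(B,R,X): not NE [P1→D gives 8>2; P2→P gives 8>4; P3→W gives 9>5]
(B,R,Y): not NE [P3→W gives 9>4]
(B,R,Z): not NE [P1→D gives 7>3; P2→P gives 9>7; P3→W gives 9>6]
(B,R,W): not NE [P1→C gives 9>7; P2→S gives 7>6]
(B,S,X): not NE [P1→D gives 9>3; P2→P gives 8>5; P3→Y gives 9>5]
(B,S,Y): not NE [P2→R gives 7>2]
(B,S,Z): not NE [P2→P gives 9>2; P3→Y gives 9>4]
(B,S,W): not NE [P1→C gives 8>6; P3→Y gives 9>5]
(C,P,X): not NE [P1→B gives 7>4; P3→W gives 8>7]
(C,P,Y): not NE [P1→A gives 7>2; P2→S gives 8>0; P3→W gives 8>7]
(C,P,Z): not NE [P1→A gives 3>1; P2→R gives 9>2; P3→W gives 8>6]
(C,P,W): not NE [P1→A gives 6>4]
(C,Q,X): not NE [P1→D gives 7>5; P2→S gives 2>0; P3→W gives 8>5]
(C,Q,Y): not NE [P2→S gives 8>3]
(C,Q,Z): not NE [P2→R gives 9>2]
(C,Q,W): not NE [P1→A gives 5>1; P2→P gives 9>4]
(C,R,X): not NE [P1→D gives 8>7; P2→S gives 2>0]
(C,R,Y): not NE [P1→B gives 5>2; P2→S gives 8>7; P3→X gives 8>7]
(C,R,Z): not NE [P3→X gives 8>5]
(C,R,W): not NE [P2→P gives 9>3; P3→X gives 8>1]
(C,S,X): not NE [P1→D gives 9>2]
(C,S,Y): not NE [P1→B gives 9>0; P3→X gives 9>7]
(C,S,Z): not NE [P2→R gives 9>5; P3→X gives 9>5]
(C,S,W): not NE [P2→P gives 9>2; P3→X gives 9>3]
(D,P,X): not NE [P1→B gives 7>6; P2→R gives 8>2]
(D,P,Y): not NE [P1→A gives 7>5; P2→S gives 8>4; P3→X gives 8>6]
(D,P,Z): not NE [P1→A gives 3>2; P2→R gives 9>2; P3→X gives 8>0]
(D,P,W): not NE [P1→A gives 6>0; P2→Q gives 7>0; P3→X gives 8>0]
(D,Q,X): not NE [P2→R gives 8>7; P3→Y gives 6>2]
(D,Q,Y): not NE [P1→C gives 6>5; P2→S gives 8>2]
(D,Q,Z): not NE [P1→C gives 8>3; P2→R gives 9>4; P3→Y gives 6>0]
(D,Q,W): not NE [P1→A gives 5>2; P3→Y gives 6>3]
(D,R,X): not NE [P3→Z gives 8>5]
(D,R,Y): not NE [P1→B gives 5>0; P2→S gives 8>1; P3→Z gives 8>1]
(D,R,Z): NE
(D,R,W): not NE [P1→C gives 9>3; P2→Q gives 7>5; P3→Z gives 8>4]
(D,S,X): not NE [P2→R gives 8>3; P3→W gives 9>8]
(D,S,Y): not NE [P1→B gives 9>8; P3→W gives 9>1]
(D,S,Z): not NE [P1→C gives 4>0; P2→R gives 9>7; P3→W gives 9>3]
(D,S,W): not NE [P1→C gives 8>1; P2→Q gives 7>4]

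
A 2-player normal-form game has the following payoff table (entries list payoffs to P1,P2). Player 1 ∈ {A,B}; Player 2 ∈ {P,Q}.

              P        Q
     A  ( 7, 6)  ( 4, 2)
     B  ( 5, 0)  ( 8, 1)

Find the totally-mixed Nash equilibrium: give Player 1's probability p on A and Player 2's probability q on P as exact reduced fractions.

P1 indiff ⇒ q·7+(1-q)·4 = q·5+(1-q)·8 ⇒ q(2) = (1-q)(4) ⇒ q = 2/3
P2 indiff ⇒ p·6+(1-p)·0 = p·2+(1-p)·1 ⇒ p(4) = (1-p)(1) ⇒ p = 1/5

p=1/5, q=2/3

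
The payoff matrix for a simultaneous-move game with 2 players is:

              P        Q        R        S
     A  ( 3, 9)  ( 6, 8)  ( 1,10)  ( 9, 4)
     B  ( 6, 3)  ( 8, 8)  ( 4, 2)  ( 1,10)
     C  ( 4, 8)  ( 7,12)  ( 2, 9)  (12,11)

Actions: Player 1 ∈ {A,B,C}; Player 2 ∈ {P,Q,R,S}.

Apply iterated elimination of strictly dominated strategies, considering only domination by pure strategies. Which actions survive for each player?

Remaining: P1:{B,C} P2:{Q,S}

P1 drop A (C beats it: P:4>3 Q:7>6 R:2>1 S:12>9)
P2 drop P (Q beats it: B:8>3 C:12>8)
P2 drop R (Q beats it: B:8>2 C:12>9)
P1→{B,C} P2→{Q,S}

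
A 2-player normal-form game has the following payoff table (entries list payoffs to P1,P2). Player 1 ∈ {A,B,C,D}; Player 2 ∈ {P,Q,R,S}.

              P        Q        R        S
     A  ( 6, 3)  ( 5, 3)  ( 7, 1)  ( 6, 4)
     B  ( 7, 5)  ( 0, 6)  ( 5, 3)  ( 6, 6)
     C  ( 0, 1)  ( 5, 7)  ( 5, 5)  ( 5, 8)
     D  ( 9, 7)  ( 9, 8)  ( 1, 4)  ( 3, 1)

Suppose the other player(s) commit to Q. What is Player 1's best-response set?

BR_1 = {D}

u_1(A vs Q) = 5
u_1(B vs Q) = 0
u_1(C vs Q) = 5
u_1(D vs Q) = 9
max payoff 9 at {D}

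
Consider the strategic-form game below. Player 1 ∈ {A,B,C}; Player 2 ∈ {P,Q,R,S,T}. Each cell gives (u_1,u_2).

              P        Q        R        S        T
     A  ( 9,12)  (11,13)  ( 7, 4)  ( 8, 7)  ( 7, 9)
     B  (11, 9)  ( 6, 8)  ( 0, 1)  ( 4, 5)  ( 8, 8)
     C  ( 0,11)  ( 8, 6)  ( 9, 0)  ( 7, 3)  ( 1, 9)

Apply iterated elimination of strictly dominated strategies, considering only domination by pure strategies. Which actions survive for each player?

P2 drop R (P beats it: A:12>4 B:9>1 C:11>0)
P1 drop C (A beats it: P:9>0 Q:11>8 S:8>7 T:7>1)
P2 drop S (P beats it: A:12>7 B:9>5)
P2 drop T (P beats it: A:12>9 B:9>8)
P1→{A,B} P2→{P,Q}

Remaining: P1:{A,B} P2:{P,Q}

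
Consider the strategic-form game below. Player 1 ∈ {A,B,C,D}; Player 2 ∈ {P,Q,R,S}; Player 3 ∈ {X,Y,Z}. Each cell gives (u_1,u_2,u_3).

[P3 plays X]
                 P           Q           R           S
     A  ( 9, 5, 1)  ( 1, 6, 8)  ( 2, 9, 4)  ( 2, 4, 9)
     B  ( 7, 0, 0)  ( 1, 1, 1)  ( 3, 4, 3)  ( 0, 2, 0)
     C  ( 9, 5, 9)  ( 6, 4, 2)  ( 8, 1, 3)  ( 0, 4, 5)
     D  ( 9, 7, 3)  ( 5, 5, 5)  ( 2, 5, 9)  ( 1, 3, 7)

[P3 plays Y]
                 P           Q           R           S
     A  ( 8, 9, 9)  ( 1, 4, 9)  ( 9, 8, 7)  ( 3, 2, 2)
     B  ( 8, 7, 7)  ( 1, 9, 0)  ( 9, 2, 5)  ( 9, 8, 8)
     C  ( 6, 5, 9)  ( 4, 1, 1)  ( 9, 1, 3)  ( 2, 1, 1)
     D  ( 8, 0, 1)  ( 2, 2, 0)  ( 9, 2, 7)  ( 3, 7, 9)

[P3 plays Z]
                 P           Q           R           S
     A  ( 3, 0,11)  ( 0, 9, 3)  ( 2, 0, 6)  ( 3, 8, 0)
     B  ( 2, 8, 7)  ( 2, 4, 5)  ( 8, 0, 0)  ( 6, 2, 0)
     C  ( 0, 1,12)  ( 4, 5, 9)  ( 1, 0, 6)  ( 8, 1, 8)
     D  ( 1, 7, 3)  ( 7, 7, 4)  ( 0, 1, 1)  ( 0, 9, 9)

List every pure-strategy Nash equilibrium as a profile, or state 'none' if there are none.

(A,P,X): not NE [P2→R gives 9>5; P3→Z gives 11>1]
(A,P,Y): not NE [P3→Z gives 11>9]
(A,P,Z): not NE [P2→Q gives 9>0]
(A,Q,X): not NE [P1→C gives 6>1; P2→R gives 9>6; P3→Y gives 9>8]
(A,Q,Y): not NE [P1→C gives 4>1; P2→P gives 9>4]
(A,Q,Z): not NE [P1→D gives 7>0; P3→Y gives 9>3]
(A,R,X): not NE [P1→C gives 8>2; P3→Y gives 7>4]
(A,R,Y): not NE [P2→P gives 9>8]
(A,R,Z): not NE [P1→B gives 8>2; P2→Q gives 9>0; P3→Y gives 7>6]
(A,S,X): not NE [P2→R gives 9>4]
(A,S,Y): not NE [P1→B gives 9>3; P2→P gives 9>2; P3→X gives 9>2]
(A,S,Z): not NE [P1→C gives 8>3; P2→Q gives 9>8; P3→X gives 9>0]
(B,P,X): not NE [P1→D gives 9>7; P2→R gives 4>0; P3→Z gives 7>0]
(B,P,Y): not NE [P2→Q gives 9>7]
(B,P,Z): not NE [P1→A gives 3>2]
(B,Q,X): not NE [P1→C gives 6>1; P2→R gives 4>1; P3→Z gives 5>1]
(B,Q,Y): not NE [P1→C gives 4>1; P3→Z gives 5>0]
(B,Q,Z): not NE [P1→D gives 7>2; P2→P gives 8>4]
(B,R,X): not NE [P1→C gives 8>3; P3→Y gives 5>3]
(B,R,Y): not NE [P2→Q gives 9>2]
(B,R,Z): not NE [P2→P gives 8>0; P3→Y gives 5>0]
(B,S,X): not NE [P1→A gives 2>0; P2→R gives 4>2; P3→Y gives 8>0]
(B,S,Y): not NE [P2→Q gives 9>8]
(B,S,Z): not NE [P1→C gives 8>6; P2→P gives 8>2; P3→Y gives 8>0]
(C,P,X): not NE [P3→Z gives 12>9]
(C,P,Y): not NE [P1→D gives 8>6; P3→Z gives 12>9]
(C,P,Z): not NE [P1→A gives 3>0; P2→Q gives 5>1]
(C,Q,X): not NE [P2→P gives 5>4; P3→Z gives 9>2]
(C,Q,Y): not NE [P2→P gives 5>1; P3→Z gives 9>1]
(C,Q,Z): not NE [P1→D gives 7>4]
(C,R,X): not NE [P2→P gives 5>1; P3→Z gives 6>3]
(C,R,Y): not NE [P2→P gives 5>1; P3→Z gives 6>3]
(C,R,Z): not NE [P1→B gives 8>1; P2→Q gives 5>0]
(C,S,X): not NE [P1→A gives 2>0; P2→P gives 5>4; P3→Z gives 8>5]
(C,S,Y): not NE [P1→B gives 9>2; P2→P gives 5>1; P3→Z gives 8>1]
(C,S,Z): not NE [P2→Q gives 5>1]
(D,P,X): NE
(D,P,Y): not NE [P2→S gives 7>0; P3→Z gives 3>1]
(D,P,Z): not NE [P1→A gives 3>1; P2→S gives 9>7]
(D,Q,X): not NE [P1→C gives 6>5; P2→P gives 7>5]
(D,Q,Y): not NE [P1→C gives 4>2; P2→S gives 7>2; P3→X gives 5>0]
(D,Q,Z): not NE [P2→S gives 9>7; P3→X gives 5>4]
(D,R,X): not NE [P1→C gives 8>2; P2→P gives 7>5]
(D,R,Y): not NE [P2→S gives 7>2; P3→X gives 9>7]
(D,R,Z): not NE [P1→B gives 8>0; P2→S gives 9>1; P3→X gives 9>1]
(D,S,X): not NE [P1→A gives 2>1; P2→P gives 7>3; P3→Z gives 9>7]
(D,S,Y): not NE [P1→B gives 9>3]
(D,S,Z): not NE [P1→C gives 8>0]

PSNE = {(D,P,X)}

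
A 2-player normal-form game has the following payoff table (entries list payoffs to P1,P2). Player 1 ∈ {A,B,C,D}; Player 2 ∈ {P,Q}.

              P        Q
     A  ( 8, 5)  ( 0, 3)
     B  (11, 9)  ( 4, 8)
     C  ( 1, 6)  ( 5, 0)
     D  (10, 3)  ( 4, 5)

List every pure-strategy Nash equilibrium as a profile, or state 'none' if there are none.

(A,P): not NE [P1→B gives 11>8]
(A,Q): not NE [P1→C gives 5>0; P2→P gives 5>3]
(B,P): NE
(B,Q): not NE [P1→C gives 5>4; P2→P gives 9>8]
(C,P): not NE [P1→B gives 11>1]
(C,Q): not NE [P2→P gives 6>0]
(D,P): not NE [P1→B gives 11>10; P2→Q gives 5>3]
(D,Q): not NE [P1→C gives 5>4]

PSNE = {(B,P)}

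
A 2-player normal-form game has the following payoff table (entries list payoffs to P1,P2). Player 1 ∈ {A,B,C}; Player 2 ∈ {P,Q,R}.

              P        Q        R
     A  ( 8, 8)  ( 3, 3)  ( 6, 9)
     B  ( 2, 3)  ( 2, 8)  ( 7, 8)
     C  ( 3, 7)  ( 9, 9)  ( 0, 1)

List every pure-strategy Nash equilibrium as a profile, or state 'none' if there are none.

PSNE = {(B,R), (C,Q)}

(A,P): not NE [P2→R gives 9>8]
(A,Q): not NE [P1→C gives 9>3; P2→R gives 9>3]
(A,R): not NE [P1→B gives 7>6]
(B,P): not NE [P1→A gives 8>2; P2→R gives 8>3]
(B,Q): not NE [P1→C gives 9>2]
(B,R): NE
(C,P): not NE [P1→A gives 8>3; P2→Q gives 9>7]
(C,Q): NE
(C,R): not NE [P1→B gives 7>0; P2→Q gives 9>1]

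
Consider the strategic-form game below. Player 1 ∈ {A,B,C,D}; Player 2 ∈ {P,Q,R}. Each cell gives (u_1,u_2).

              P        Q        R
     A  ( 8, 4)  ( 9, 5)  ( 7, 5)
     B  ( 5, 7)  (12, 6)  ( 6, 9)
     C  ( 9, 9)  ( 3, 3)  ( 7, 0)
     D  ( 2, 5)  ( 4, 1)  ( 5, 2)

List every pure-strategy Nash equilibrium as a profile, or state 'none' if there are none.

(A,P): not NE [P1→C gives 9>8; P2→R gives 5>4]
(A,Q): not NE [P1→B gives 12>9]
(A,R): NE
(B,P): not NE [P1→C gives 9>5; P2→R gives 9>7]
(B,Q): not NE [P2→R gives 9>6]
(B,R): not NE [P1→C gives 7>6]
(C,P): NE
(C,Q): not NE [P1→B gives 12>3; P2→P gives 9>3]
(C,R): not NE [P2→P gives 9>0]
(D,P): not NE [P1→C gives 9>2]
(D,Q): not NE [P1→B gives 12>4; P2→P gives 5>1]
(D,R): not NE [P1→C gives 7>5; P2→P gives 5>2]

NE set: (A,R), (C,P)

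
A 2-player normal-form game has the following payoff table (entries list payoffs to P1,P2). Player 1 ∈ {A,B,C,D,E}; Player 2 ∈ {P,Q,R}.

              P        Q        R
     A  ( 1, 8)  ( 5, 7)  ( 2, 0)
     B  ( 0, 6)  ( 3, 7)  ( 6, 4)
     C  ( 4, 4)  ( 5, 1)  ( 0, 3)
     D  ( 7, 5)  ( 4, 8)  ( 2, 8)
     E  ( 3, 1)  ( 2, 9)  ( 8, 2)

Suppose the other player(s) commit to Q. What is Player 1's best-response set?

u_1(A vs Q) = 5
u_1(B vs Q) = 3
u_1(C vs Q) = 5
u_1(D vs Q) = 4
u_1(E vs Q) = 2
max payoff 5 at {A,C}

BR_1 = {A,C}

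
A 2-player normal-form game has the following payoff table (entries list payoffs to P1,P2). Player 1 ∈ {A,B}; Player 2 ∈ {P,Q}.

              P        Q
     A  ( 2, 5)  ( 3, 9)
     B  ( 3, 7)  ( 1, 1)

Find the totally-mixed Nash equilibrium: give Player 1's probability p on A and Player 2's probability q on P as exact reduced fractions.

P1 mixes 3/5 on A; P2 mixes 2/3 on P

P1 indiff ⇒ q·2+(1-q)·3 = q·3+(1-q)·1 ⇒ q(-1) = (1-q)(-2) ⇒ q = 2/3
P2 indiff ⇒ p·5+(1-p)·7 = p·9+(1-p)·1 ⇒ p(-4) = (1-p)(-6) ⇒ p = 3/5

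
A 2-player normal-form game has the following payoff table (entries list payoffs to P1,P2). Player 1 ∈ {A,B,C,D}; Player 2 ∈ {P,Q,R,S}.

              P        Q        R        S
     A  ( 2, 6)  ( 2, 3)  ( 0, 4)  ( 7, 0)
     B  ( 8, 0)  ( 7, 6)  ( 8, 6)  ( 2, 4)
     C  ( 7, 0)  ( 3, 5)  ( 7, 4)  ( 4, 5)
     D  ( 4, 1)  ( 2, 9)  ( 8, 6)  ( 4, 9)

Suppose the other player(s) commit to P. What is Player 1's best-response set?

u_1(A vs P) = 2
u_1(B vs P) = 8
u_1(C vs P) = 7
u_1(D vs P) = 4
max payoff 8 at {B}

argmax u_1 = {B}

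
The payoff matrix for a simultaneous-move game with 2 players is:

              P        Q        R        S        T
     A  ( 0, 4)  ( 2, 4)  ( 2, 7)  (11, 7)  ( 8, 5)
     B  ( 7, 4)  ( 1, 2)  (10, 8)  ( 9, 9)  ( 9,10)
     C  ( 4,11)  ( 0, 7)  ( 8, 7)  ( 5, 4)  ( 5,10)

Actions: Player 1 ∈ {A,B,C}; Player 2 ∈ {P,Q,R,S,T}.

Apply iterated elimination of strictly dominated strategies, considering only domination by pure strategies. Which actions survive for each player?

P1 drop C (B beats it: P:7>4 Q:1>0 R:10>8 S:9>5 T:9>5)
P2 drop P (R beats it: A:7>4 B:8>4)
P2 drop Q (R beats it: A:7>4 B:8>2)
P1→{A,B} P2→{R,S,T}

IESDS → P1:{A,B} P2:{R,S,T}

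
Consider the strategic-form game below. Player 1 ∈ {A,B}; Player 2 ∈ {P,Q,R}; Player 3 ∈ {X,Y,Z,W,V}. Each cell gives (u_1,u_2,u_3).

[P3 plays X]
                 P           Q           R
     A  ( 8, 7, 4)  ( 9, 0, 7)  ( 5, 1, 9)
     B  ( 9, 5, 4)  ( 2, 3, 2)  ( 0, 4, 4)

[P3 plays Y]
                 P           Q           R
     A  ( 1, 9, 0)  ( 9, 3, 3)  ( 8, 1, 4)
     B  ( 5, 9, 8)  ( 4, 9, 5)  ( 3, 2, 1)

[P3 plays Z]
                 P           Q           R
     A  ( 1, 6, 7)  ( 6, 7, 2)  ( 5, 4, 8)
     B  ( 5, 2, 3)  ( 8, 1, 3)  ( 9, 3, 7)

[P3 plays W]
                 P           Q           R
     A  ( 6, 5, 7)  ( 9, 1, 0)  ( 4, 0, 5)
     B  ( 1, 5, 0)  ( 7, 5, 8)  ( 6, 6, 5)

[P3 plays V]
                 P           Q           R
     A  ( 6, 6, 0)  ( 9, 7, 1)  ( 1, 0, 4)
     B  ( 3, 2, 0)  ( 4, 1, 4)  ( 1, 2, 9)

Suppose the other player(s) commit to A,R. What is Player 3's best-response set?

BR_3 = {X}

u_3(X vs A,R) = 9
u_3(Y vs A,R) = 4
u_3(Z vs A,R) = 8
u_3(W vs A,R) = 5
u_3(V vs A,R) = 4
max payoff 9 at {X}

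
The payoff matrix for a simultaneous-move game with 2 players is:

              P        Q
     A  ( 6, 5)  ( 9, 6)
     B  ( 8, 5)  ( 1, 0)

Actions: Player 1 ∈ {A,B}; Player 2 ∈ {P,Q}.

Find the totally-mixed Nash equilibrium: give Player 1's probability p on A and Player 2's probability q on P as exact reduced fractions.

P1 indiff ⇒ q·6+(1-q)·9 = q·8+(1-q)·1 ⇒ q(-2) = (1-q)(-8) ⇒ q = 4/5
P2 indiff ⇒ p·5+(1-p)·5 = p·6+(1-p)·0 ⇒ p(-1) = (1-p)(-5) ⇒ p = 5/6

P1 mixes 5/6 on A; P2 mixes 4/5 on P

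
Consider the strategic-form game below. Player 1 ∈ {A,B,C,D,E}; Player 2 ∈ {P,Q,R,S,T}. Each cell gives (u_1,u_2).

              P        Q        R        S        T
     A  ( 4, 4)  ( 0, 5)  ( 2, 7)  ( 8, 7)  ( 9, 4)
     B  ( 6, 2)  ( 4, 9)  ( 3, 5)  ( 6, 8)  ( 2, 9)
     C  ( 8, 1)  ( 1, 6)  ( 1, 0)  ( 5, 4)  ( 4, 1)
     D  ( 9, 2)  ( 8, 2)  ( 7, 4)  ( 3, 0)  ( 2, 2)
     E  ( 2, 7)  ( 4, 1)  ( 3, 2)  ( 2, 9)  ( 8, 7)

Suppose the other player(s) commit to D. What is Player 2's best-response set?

u_2(P vs D) = 2
u_2(Q vs D) = 2
u_2(R vs D) = 4
u_2(S vs D) = 0
u_2(T vs D) = 2
max payoff 4 at {R}

P2 best: {R}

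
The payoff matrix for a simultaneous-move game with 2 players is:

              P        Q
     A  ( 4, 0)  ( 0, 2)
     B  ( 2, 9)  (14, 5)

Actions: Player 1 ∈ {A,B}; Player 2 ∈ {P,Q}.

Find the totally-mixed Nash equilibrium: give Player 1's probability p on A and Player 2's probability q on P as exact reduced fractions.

P1 indiff ⇒ q·4+(1-q)·0 = q·2+(1-q)·14 ⇒ q(2) = (1-q)(14) ⇒ q = 7/8
P2 indiff ⇒ p·0+(1-p)·9 = p·2+(1-p)·5 ⇒ p(-2) = (1-p)(-4) ⇒ p = 2/3

p=2/3, q=7/8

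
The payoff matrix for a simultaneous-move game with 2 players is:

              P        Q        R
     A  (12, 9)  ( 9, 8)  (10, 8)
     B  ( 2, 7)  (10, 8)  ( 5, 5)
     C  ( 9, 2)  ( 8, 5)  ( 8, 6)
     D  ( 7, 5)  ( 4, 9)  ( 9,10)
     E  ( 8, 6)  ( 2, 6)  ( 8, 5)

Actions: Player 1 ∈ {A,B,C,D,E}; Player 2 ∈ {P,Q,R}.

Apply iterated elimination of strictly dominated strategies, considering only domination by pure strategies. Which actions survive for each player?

IESDS → P1:{A,B} P2:{P,Q}

P1 drop C (A beats it: P:12>9 Q:9>8 R:10>8)
P1 drop D (A beats it: P:12>7 Q:9>4 R:10>9)
P1 drop E (A beats it: P:12>8 Q:9>2 R:10>8)
P2 drop R (P beats it: A:9>8 B:7>5)
P1→{A,B} P2→{P,Q}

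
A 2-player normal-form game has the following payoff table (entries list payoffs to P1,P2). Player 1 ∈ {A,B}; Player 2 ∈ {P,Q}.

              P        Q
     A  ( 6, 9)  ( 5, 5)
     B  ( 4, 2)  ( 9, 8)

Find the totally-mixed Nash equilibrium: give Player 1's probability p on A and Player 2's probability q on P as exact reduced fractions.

P1 indiff ⇒ q·6+(1-q)·5 = q·4+(1-q)·9 ⇒ q(2) = (1-q)(4) ⇒ q = 2/3
P2 indiff ⇒ p·9+(1-p)·2 = p·5+(1-p)·8 ⇒ p(4) = (1-p)(6) ⇒ p = 3/5

p=3/5, q=2/3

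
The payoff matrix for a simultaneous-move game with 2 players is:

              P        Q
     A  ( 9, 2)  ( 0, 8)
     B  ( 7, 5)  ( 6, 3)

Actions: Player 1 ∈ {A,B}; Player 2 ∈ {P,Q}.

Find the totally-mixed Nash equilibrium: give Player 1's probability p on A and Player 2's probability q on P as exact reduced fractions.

P1 indiff ⇒ q·9+(1-q)·0 = q·7+(1-q)·6 ⇒ q(2) = (1-q)(6) ⇒ q = 3/4
P2 indiff ⇒ p·2+(1-p)·5 = p·8+(1-p)·3 ⇒ p(-6) = (1-p)(-2) ⇒ p = 1/4

(p,q) = (1/4, 3/4)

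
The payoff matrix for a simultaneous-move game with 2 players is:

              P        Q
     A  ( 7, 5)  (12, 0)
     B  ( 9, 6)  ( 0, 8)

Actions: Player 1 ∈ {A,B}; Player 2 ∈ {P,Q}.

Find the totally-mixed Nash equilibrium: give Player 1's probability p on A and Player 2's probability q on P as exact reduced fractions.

(p,q) = (2/7, 6/7)

P1 indiff ⇒ q·7+(1-q)·12 = q·9+(1-q)·0 ⇒ q(-2) = (1-q)(-12) ⇒ q = 6/7
P2 indiff ⇒ p·5+(1-p)·6 = p·0+(1-p)·8 ⇒ p(5) = (1-p)(2) ⇒ p = 2/7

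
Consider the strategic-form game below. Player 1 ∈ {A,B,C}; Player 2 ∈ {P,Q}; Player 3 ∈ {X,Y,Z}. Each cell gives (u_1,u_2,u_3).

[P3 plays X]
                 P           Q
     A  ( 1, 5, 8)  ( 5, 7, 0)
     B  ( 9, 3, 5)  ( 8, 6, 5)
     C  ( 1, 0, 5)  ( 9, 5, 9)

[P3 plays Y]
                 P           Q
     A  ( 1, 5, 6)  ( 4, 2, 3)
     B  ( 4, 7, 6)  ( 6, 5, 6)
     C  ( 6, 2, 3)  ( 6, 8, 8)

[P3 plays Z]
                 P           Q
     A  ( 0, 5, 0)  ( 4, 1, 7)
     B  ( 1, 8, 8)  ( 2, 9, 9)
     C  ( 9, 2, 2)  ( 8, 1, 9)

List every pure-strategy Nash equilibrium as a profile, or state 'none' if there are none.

NE set: (C,Q,X)

(A,P,X): not NE [P1→B gives 9>1; P2→Q gives 7>5]
(A,P,Y): not NE [P1→C gives 6>1; P3→X gives 8>6]
(A,P,Z): not NE [P1→C gives 9>0; P3→X gives 8>0]
(A,Q,X): not NE [P1→C gives 9>5; P3→Z gives 7>0]
(A,Q,Y): not NE [P1→C gives 6>4; P2→P gives 5>2; P3→Z gives 7>3]
(A,Q,Z): not NE [P1→C gives 8>4; P2→P gives 5>1]
(B,P,X): not NE [P2→Q gives 6>3; P3→Z gives 8>5]
(B,P,Y): not NE [P1→C gives 6>4; P3→Z gives 8>6]
(B,P,Z): not NE [P1→C gives 9>1; P2→Q gives 9>8]
(B,Q,X): not NE [P1→C gives 9>8; P3→Z gives 9>5]
(B,Q,Y): not NE [P2→P gives 7>5; P3→Z gives 9>6]
(B,Q,Z): not NE [P1→C gives 8>2]
(C,P,X): not NE [P1→B gives 9>1; P2→Q gives 5>0]
(C,P,Y): not NE [P2→Q gives 8>2; P3→X gives 5>3]
(C,P,Z): not NE [P3→X gives 5>2]
(C,Q,X): NE
(C,Q,Y): not NE [P3→Z gives 9>8]
(C,Q,Z): not NE [P2→P gives 2>1]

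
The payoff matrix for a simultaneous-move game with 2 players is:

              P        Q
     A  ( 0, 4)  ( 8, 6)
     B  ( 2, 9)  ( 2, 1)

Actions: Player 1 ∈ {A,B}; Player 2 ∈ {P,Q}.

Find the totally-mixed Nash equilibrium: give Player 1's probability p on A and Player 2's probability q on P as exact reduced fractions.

P1 indiff ⇒ q·0+(1-q)·8 = q·2+(1-q)·2 ⇒ q(-2) = (1-q)(-6) ⇒ q = 3/4
P2 indiff ⇒ p·4+(1-p)·9 = p·6+(1-p)·1 ⇒ p(-2) = (1-p)(-8) ⇒ p = 4/5

(p,q) = (4/5, 3/4)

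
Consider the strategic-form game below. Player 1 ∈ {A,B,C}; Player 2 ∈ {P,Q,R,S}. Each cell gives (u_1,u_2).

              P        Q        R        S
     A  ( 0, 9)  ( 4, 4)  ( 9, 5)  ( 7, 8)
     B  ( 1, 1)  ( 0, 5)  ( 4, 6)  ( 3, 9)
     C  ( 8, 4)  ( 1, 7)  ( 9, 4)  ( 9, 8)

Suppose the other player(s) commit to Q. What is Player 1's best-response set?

u_1(A vs Q) = 4
u_1(B vs Q) = 0
u_1(C vs Q) = 1
max payoff 4 at {A}

P1 best: {A}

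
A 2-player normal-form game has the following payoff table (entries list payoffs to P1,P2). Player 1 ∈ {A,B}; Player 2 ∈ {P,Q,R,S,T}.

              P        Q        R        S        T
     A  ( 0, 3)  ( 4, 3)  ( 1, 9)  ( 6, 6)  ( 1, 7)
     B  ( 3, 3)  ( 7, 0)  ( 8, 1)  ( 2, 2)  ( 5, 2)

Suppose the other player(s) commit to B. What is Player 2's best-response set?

u_2(P vs B) = 3
u_2(Q vs B) = 0
u_2(R vs B) = 1
u_2(S vs B) = 2
u_2(T vs B) = 2
max payoff 3 at {P}

P2 best: {P}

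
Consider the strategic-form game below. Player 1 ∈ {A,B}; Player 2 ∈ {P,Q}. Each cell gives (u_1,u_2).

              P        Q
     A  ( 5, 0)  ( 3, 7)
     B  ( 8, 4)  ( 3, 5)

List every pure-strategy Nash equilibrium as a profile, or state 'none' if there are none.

(A,P): not NE [P1→B gives 8>5; P2→Q gives 7>0]
(A,Q): NE
(B,P): not NE [P2→Q gives 5>4]
(B,Q): NE

Nash profiles: (A,Q), (B,Q)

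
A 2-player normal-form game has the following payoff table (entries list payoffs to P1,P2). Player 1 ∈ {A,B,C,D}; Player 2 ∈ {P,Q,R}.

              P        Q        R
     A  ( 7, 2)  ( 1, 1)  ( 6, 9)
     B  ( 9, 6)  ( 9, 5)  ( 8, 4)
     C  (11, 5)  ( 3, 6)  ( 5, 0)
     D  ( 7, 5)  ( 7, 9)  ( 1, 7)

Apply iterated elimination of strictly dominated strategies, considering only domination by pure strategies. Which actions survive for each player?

P1 drop A (B beats it: P:9>7 Q:9>1 R:8>6)
P1 drop D (B beats it: P:9>7 Q:9>7 R:8>1)
P2 drop R (P beats it: B:6>4 C:5>0)
P1→{B,C} P2→{P,Q}

Remaining: P1:{B,C} P2:{P,Q}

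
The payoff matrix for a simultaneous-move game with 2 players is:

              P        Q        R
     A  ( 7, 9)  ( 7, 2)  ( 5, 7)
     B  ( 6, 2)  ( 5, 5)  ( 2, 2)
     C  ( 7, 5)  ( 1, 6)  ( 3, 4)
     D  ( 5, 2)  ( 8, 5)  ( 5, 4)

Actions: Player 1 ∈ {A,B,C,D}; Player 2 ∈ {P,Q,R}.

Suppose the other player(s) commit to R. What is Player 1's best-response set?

u_1(A vs R) = 5
u_1(B vs R) = 2
u_1(C vs R) = 3
u_1(D vs R) = 5
max payoff 5 at {A,D}

P1 best: {A,D}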